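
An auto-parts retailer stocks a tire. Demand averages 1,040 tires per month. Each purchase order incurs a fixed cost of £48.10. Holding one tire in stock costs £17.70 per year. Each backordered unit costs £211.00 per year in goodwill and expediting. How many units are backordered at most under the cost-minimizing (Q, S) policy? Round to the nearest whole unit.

S* ≈ 21 tires

Annual demand D = 1,040 × 12 = 12,480.
With planned backorders, Q* = √(2DS/H) · √((H+B)/B).
√(2DS/H) = √(2 × 12,480 × 48.1 / 17.7) = 260.440.
√((H+B)/B) = √((17.7+211)/211) = 1.0411.
Q* ≈ 271.144.
S* = Q* · H/(H+B) = 271.144 × 17.7/228.7 ≈ 20.985.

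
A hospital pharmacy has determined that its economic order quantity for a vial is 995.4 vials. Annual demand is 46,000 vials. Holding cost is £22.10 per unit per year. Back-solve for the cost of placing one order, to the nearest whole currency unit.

S ≈ £238

The basic EOQ model gives Q* = √(2DS/H); rearrange for the unknown.
From Q* = √(2DS/H): S = Q*²H / (2D) = 995.4² × 22.1 / (2 × 46,000) = 238.0125.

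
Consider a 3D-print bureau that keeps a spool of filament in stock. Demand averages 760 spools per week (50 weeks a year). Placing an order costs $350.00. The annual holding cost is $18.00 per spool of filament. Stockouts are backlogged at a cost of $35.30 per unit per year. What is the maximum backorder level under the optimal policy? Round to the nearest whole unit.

S* ≈ 504 spools

Annual demand D = 760 × 50 = 38,000.
With planned backorders, Q* = √(2DS/H) · √((H+B)/B).
√(2DS/H) = √(2 × 38,000 × 350 / 18) = 1215.639.
√((H+B)/B) = √((18+35.3)/35.3) = 1.2288.
Q* ≈ 1493.760.
S* = Q* · H/(H+B) = 1493.760 × 18/53.3 ≈ 504.459.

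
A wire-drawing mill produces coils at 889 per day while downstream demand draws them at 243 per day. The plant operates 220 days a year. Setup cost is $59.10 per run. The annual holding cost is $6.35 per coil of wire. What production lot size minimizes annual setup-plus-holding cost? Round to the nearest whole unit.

Q* ≈ 1,170 coils

Annual demand D = 243 × 220 = 53,460.
Production build-up factor (1 − d/p) = 1 − 243/889 = 0.7267.
Q* = √(2DS / (H(1 − d/p))) = √(2 × 53,460 × 59.1 / (6.35 × 0.7267)).
= √(6,318,972 / 4.6143) ≈ 1170.229.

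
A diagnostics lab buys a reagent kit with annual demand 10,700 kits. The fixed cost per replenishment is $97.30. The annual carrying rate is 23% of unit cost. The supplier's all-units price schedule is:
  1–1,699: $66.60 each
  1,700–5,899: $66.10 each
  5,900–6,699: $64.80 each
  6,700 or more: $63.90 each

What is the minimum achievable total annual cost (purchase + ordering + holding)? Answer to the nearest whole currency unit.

Holding cost per unit per year at price C is H = 0.23·C.
For each price level, check whether its EOQ is feasible; otherwise the best quantity at that price is the breakpoint.
EOQ at $66.60 = 368.7 (feasible in tier 1): TC = 10,700×$66.60 + (10,700/368.7)×97.3 + (368.7/2)×0.23×$66.60 = $718,267.61.
EOQ at $66.10 = 370.1 < 1700, so use break Q=1700: TC = 10,700×$66.10 + (10,700/1700.0)×97.3 + (1700.0/2)×0.23×$66.10 = $720,804.97.
EOQ at $64.80 = 373.8 < 5900, so use break Q=5900: TC = 10,700×$64.80 + (10,700/5900.0)×97.3 + (5900.0/2)×0.23×$64.80 = $737,503.26.
EOQ at $63.90 = 376.4 < 6700, so use break Q=6700: TC = 10,700×$63.90 + (10,700/6700.0)×97.3 + (6700.0/2)×0.23×$63.90 = $733,120.34.
Lowest total cost among the candidates is at Q = 368.7.

TC* ≈ $718,268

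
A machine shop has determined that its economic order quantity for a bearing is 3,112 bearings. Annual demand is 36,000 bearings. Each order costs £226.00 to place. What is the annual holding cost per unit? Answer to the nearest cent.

Squaring Q* = √(2DS/H) gives Q*² = 2DS/H.
From Q* = √(2DS/H): H = 2DS / Q*² = 2 × 36,000 × 226 / 3,112² = 1.6802.

H ≈ £1.68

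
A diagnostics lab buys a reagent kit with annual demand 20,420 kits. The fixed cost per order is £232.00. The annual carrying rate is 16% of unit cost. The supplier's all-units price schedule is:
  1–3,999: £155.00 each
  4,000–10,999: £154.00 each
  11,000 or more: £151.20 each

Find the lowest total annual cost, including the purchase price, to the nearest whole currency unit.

Holding cost per unit per year at price C is H = 0.16·C.
For each price level, check whether its EOQ is feasible; otherwise the best quantity at that price is the breakpoint.
EOQ at £155.00 = 618.1 (feasible in tier 1): TC = 20,420×£155.00 + (20,420/618.1)×232 + (618.1/2)×0.16×£155.00 = £3,180,428.96.
EOQ at £154.00 = 620.1 < 4000, so use break Q=4000: TC = 20,420×£154.00 + (20,420/4000.0)×232 + (4000.0/2)×0.16×£154.00 = £3,195,144.36.
EOQ at £151.20 = 625.8 < 11000, so use break Q=11000: TC = 20,420×£151.20 + (20,420/11000.0)×232 + (11000.0/2)×0.16×£151.20 = £3,220,990.68.
Lowest total cost among the candidates is at Q = 618.1.

TC* ≈ £3,180,429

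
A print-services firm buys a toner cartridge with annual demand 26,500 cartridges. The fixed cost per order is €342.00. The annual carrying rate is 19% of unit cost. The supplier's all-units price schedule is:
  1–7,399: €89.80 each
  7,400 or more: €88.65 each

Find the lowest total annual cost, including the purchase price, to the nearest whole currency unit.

Holding cost per unit per year at price C is H = 0.19·C.
For each price level, check whether its EOQ is feasible; otherwise the best quantity at that price is the breakpoint.
EOQ at €89.80 = 1030.7 (feasible in tier 1): TC = 26,500×€89.80 + (26,500/1030.7)×342 + (1030.7/2)×0.19×€89.80 = €2,397,285.95.
EOQ at €88.65 = 1037.4 < 7400, so use break Q=7400: TC = 26,500×€88.65 + (26,500/7400.0)×342 + (7400.0/2)×0.19×€88.65 = €2,412,770.68.
Lowest total cost among the candidates is at Q = 1030.7.

TC* ≈ €2,397,286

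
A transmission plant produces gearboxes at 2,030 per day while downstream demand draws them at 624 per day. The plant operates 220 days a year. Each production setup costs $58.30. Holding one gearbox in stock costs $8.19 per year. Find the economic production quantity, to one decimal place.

Annual demand D = 624 × 220 = 137,280.
Production build-up factor (1 − d/p) = 1 − 624/2,030 = 0.6926.
Q* = √(2DS / (H(1 − d/p))) = √(2 × 137,280 × 58.3 / (8.19 × 0.6926)).
= √(16,006,848 / 5.6725) ≈ 1679.834.

Q* ≈ 1,679.8 gearboxes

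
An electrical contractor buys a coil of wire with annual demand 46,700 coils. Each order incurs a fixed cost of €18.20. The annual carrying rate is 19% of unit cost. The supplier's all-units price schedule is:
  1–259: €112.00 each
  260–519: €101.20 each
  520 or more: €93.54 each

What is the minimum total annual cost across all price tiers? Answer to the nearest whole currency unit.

TC* ≈ €4,374,573

Holding cost per unit per year at price C is H = 0.19·C.
For each price level, check whether its EOQ is feasible; otherwise the best quantity at that price is the breakpoint.
Tier 1 (€112.00): EOQ = 282.6 exceeds tier's upper bound 259, so this tier is dominated.
EOQ at €101.20 = 297.3 (feasible in tier 2): TC = 46,700×€101.20 + (46,700/297.3)×18.2 + (297.3/2)×0.19×€101.20 = €4,731,757.11.
EOQ at €93.54 = 309.3 < 520, so use break Q=520: TC = 46,700×€93.54 + (46,700/520.0)×18.2 + (520.0/2)×0.19×€93.54 = €4,374,573.38.
Lowest total cost among the candidates is at Q = 520.0.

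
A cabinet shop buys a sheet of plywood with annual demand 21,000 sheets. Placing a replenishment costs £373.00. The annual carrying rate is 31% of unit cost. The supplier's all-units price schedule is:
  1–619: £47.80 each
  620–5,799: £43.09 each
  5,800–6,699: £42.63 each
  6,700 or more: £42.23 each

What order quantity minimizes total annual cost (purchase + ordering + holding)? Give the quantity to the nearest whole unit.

Holding cost per unit per year at price C is H = 0.31·C.
Candidates are each tier's EOQ (if it falls in that tier) and each price-break quantity.
Tier 1 (£47.80): EOQ = 1028.2 exceeds tier's upper bound 619, so this tier is dominated.
EOQ at £43.09 = 1083.0 (feasible in tier 2): TC = 21,000×£43.09 + (21,000/1083.0)×373 + (1083.0/2)×0.31×£43.09 = £919,355.99.
EOQ at £42.63 = 1088.8 < 5800, so use break Q=5800: TC = 21,000×£42.63 + (21,000/5800.0)×373 + (5800.0/2)×0.31×£42.63 = £934,904.89.
EOQ at £42.23 = 1093.9 < 6700, so use break Q=6700: TC = 21,000×£42.23 + (21,000/6700.0)×373 + (6700.0/2)×0.31×£42.23 = £931,854.96.
Lowest total cost is £919,355.99 at Q = 1083.0.

Q* ≈ 1,083 sheets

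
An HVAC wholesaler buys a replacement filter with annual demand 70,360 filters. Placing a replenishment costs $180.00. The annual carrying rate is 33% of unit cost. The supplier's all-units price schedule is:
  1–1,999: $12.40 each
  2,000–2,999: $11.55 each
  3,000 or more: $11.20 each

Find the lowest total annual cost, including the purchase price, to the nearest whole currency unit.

Holding cost per unit per year at price C is H = 0.33·C.
Evaluate total cost at each tier's feasible EOQ or, if the EOQ is below the tier, at the tier's minimum quantity.
Tier 1 ($12.40): EOQ = 2488.0 exceeds tier's upper bound 1999, so this tier is dominated.
EOQ at $11.55 = 2577.9 (feasible in tier 2): TC = 70,360×$11.55 + (70,360/2577.9)×180 + (2577.9/2)×0.33×$11.55 = $822,483.67.
EOQ at $11.20 = 2617.9 < 3000, so use break Q=3000: TC = 70,360×$11.20 + (70,360/3000.0)×180 + (3000.0/2)×0.33×$11.20 = $797,797.60.
Lowest total cost among the candidates is at Q = 3000.0.

TC* ≈ $797,798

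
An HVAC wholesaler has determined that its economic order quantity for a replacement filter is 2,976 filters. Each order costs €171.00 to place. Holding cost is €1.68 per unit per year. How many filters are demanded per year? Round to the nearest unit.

Squaring Q* = √(2DS/H) gives Q*² = 2DS/H.
From Q* = √(2DS/H): D = Q*²H / (2S) = 2,976² × 1.68 / (2 × 171) = 43505.987.

D ≈ 43,506 filters per year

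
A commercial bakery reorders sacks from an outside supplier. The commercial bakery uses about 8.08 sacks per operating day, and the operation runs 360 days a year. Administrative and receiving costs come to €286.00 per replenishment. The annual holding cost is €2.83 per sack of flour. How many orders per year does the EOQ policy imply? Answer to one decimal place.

Annual demand D = 8.08 × 360 = 2,908.8.
Q* = √(2DS/H) = √(2 × 2,908.8 × 286 / 2.83) ≈ 766.76.
Orders per year = D / Q* = 2,908.8 / 766.76 ≈ 3.794.

N ≈ 3.8 orders per year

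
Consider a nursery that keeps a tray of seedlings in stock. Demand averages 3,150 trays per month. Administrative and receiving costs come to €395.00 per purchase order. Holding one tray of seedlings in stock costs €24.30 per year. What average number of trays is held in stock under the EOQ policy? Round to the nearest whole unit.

Annual demand D = 3,150 × 12 = 37,800.
The optimal lot size = √(2DS/H) = √(2 × 37,800 × 395 / 24.3) ≈ 1108.55.
Average inventory = Q*/2 ≈ 1108.55 / 2 = 554.276.

Average inventory ≈ 554 trays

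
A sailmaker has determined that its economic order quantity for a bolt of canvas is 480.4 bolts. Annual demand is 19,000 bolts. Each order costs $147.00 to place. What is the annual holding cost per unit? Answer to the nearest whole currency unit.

H ≈ $24

Squaring Q* = √(2DS/H) gives Q*² = 2DS/H.
From Q* = √(2DS/H): H = 2DS / Q*² = 2 × 19,000 × 147 / 480.4² = 24.2044.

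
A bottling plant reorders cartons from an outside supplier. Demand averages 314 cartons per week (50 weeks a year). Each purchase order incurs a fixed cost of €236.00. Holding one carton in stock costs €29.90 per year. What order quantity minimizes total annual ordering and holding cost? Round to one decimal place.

Annual demand D = 314 × 50 = 15,700.
EOQ = √(2DS / H) = √(2 × 15,700 × 236 / 29.9).
= √(7,410,400 / 29.9) = √247,839.4649 ≈ 497.835.

Q* ≈ 497.8 cartons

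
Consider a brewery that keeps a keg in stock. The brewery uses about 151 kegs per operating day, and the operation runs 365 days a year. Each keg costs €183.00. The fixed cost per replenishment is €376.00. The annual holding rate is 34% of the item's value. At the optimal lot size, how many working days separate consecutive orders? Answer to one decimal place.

Annual demand D = 151 × 365 = 55,115.
Holding cost H = 0.34 × €183.00 = €62.2200 per unit per year.
The optimal lot size = √(2DS/H) = √(2 × 55,115 × 376 / 62.22) ≈ 816.17.
Cycle time = Q*/D × 365 = 816.17 / 55,115 × 365 ≈ 5.405 days.

T ≈ 5.4 days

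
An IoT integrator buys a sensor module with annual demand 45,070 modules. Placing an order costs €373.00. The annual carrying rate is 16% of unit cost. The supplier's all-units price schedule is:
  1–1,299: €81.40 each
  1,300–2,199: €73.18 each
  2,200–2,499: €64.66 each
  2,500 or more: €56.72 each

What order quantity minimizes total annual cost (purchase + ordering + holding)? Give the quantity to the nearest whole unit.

Q* ≈ 2,500 modules

Holding cost per unit per year at price C is H = 0.16·C.
Candidates are each tier's EOQ (if it falls in that tier) and each price-break quantity.
Tier 1 (€81.40): EOQ = 1606.7 exceeds tier's upper bound 1299, so this tier is dominated.
EOQ at €73.18 = 1694.6 (feasible in tier 2): TC = 45,070×€73.18 + (45,070/1694.6)×373 + (1694.6/2)×0.16×€73.18 = €3,318,063.87.
EOQ at €64.66 = 1802.7 < 2200, so use break Q=2200: TC = 45,070×€64.66 + (45,070/2200.0)×373 + (2200.0/2)×0.16×€64.66 = €2,933,247.77.
EOQ at €56.72 = 1924.8 < 2500, so use break Q=2500: TC = 45,070×€56.72 + (45,070/2500.0)×373 + (2500.0/2)×0.16×€56.72 = €2,574,438.84.
Lowest total cost is €2,574,438.84 at Q = 2500.0.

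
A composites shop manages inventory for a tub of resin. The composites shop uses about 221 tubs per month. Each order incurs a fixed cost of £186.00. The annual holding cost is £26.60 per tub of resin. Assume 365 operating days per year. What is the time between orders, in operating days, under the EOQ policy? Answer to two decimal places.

T ≈ 26.51 days

Annual demand D = 221 × 12 = 2,652.
The optimal lot size = √(2DS/H) = √(2 × 2,652 × 186 / 26.6) ≈ 192.58.
Cycle time = Q*/D × 365 = 192.58 / 2,652 × 365 ≈ 26.506 days.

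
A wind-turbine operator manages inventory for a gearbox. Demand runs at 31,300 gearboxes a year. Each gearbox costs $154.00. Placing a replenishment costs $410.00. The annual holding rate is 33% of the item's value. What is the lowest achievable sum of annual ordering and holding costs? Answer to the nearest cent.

TC* ≈ $36,115.73

Holding cost H = 0.33 × $154.00 = $50.8200 per unit per year.
Q* = √(2DS/H) = √(2 × 31,300 × 410 / 50.82) ≈ 710.66.
At the optimum the two cost components are equal, so total cost = 2·(Q*/2)H = Q*·H.
Minimum total = √(2DSH) = √(2 × 31,300 × 410 × 50.82) ≈ 36115.732.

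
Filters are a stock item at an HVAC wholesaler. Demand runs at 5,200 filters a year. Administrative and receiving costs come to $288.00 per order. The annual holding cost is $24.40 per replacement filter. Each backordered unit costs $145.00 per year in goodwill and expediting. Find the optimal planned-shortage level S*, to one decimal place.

With planned backorders, Q* = √(2DS/H) · √((H+B)/B).
√(2DS/H) = √(2 × 5,200 × 288 / 24.4) = 350.363.
√((H+B)/B) = √((24.4+145)/145) = 1.0809.
Q* ≈ 378.696.
S* = Q* · H/(H+B) = 378.696 × 24.4/169.4 ≈ 54.547.

S* ≈ 54.5 filters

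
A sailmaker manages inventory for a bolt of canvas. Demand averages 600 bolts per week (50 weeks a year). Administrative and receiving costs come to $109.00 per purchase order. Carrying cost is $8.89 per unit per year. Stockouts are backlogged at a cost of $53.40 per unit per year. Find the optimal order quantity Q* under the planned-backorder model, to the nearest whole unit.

Annual demand D = 600 × 50 = 30,000.
With planned backorders, Q* = √(2DS/H) · √((H+B)/B).
√(2DS/H) = √(2 × 30,000 × 109 / 8.89) = 857.705.
√((H+B)/B) = √((8.89+53.4)/53.4) = 1.0800.
Q* ≈ 926.353.

Q* ≈ 926 bolts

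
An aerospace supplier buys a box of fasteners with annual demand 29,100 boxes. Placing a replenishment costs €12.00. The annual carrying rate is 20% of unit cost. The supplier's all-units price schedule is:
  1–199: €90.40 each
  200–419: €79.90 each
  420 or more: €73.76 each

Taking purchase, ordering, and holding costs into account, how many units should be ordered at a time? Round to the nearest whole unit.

Holding cost per unit per year at price C is H = 0.20·C.
For each price level, check whether its EOQ is feasible; otherwise the best quantity at that price is the breakpoint.
EOQ at €90.40 = 196.5 (feasible in tier 1): TC = 29,100×€90.40 + (29,100/196.5)×12 + (196.5/2)×0.20×€90.40 = €2,634,193.46.
EOQ at €79.90 = 209.1 (feasible in tier 2): TC = 29,100×€79.90 + (29,100/209.1)×12 + (209.1/2)×0.20×€79.90 = €2,328,430.72.
EOQ at €73.76 = 217.6 < 420, so use break Q=420: TC = 29,100×€73.76 + (29,100/420.0)×12 + (420.0/2)×0.20×€73.76 = €2,150,345.35.
Lowest total cost is €2,150,345.35 at Q = 420.0.

Q* ≈ 420 boxes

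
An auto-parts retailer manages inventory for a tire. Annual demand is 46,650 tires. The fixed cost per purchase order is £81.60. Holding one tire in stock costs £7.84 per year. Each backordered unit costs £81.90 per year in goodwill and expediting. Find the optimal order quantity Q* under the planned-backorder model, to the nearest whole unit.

With planned backorders, Q* = √(2DS/H) · √((H+B)/B).
√(2DS/H) = √(2 × 46,650 × 81.6 / 7.84) = 985.435.
√((H+B)/B) = √((7.84+81.9)/81.9) = 1.0468.
Q* ≈ 1031.523.

Q* ≈ 1,032 tires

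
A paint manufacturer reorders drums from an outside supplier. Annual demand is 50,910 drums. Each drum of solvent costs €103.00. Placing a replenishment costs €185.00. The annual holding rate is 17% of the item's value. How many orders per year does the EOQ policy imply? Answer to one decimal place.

N ≈ 49.1 orders per year

Holding cost H = 0.17 × €103.00 = €17.5100 per unit per year.
EOQ = √(2DS/H) = √(2 × 50,910 × 185 / 17.51) ≈ 1037.19.
Orders per year = D / Q* = 50,910 / 1037.19 ≈ 49.084.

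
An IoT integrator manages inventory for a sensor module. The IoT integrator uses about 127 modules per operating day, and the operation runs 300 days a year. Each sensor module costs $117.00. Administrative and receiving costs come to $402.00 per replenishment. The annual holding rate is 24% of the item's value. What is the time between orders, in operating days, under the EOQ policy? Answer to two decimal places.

T ≈ 8.22 days

Annual demand D = 127 × 300 = 38,100.
Holding cost H = 0.24 × $117.00 = $28.0800 per unit per year.
Q* = √(2DS/H) = √(2 × 38,100 × 402 / 28.08) ≈ 1044.46.
Cycle time = Q*/D × 300 = 1044.46 / 38,100 × 300 ≈ 8.224 days.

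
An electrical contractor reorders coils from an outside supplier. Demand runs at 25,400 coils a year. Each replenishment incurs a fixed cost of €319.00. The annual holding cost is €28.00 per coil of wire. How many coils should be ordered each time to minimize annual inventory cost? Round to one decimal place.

Q* ≈ 760.8 coils

EOQ = √(2DS / H) = √(2 × 25,400 × 319 / 28).
= √(16,205,200 / 28) = √578,757.1429 ≈ 760.761.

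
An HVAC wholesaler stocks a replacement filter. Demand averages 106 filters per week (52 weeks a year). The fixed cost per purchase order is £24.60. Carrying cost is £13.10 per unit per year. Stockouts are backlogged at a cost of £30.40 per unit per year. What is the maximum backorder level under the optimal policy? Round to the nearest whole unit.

Annual demand D = 106 × 52 = 5,512.
With planned backorders, Q* = √(2DS/H) · √((H+B)/B).
√(2DS/H) = √(2 × 5,512 × 24.6 / 13.1) = 143.880.
√((H+B)/B) = √((13.1+30.4)/30.4) = 1.1962.
Q* ≈ 172.111.
S* = Q* · H/(H+B) = 172.111 × 13.1/43.5 ≈ 51.831.

S* ≈ 52 filters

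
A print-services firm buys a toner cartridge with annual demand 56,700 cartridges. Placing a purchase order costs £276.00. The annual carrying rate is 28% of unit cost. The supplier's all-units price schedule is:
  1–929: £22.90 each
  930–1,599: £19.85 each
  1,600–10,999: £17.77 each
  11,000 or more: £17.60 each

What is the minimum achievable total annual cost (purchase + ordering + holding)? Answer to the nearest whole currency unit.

TC* ≈ £1,020,038

Holding cost per unit per year at price C is H = 0.28·C.
Evaluate total cost at each tier's feasible EOQ or, if the EOQ is below the tier, at the tier's minimum quantity.
Tier 1 (£22.90): EOQ = 2209.3 exceeds tier's upper bound 929, so this tier is dominated.
Tier 2 (£19.85): EOQ = 2373.0 exceeds tier's upper bound 1599, so this tier is dominated.
EOQ at £17.77 = 2508.1 (feasible in tier 3): TC = 56,700×£17.77 + (56,700/2508.1)×276 + (2508.1/2)×0.28×£17.77 = £1,020,038.12.
EOQ at £17.60 = 2520.1 < 11000, so use break Q=11000: TC = 56,700×£17.60 + (56,700/11000.0)×276 + (11000.0/2)×0.28×£17.60 = £1,026,446.65.
Lowest total cost among the candidates is at Q = 2508.1.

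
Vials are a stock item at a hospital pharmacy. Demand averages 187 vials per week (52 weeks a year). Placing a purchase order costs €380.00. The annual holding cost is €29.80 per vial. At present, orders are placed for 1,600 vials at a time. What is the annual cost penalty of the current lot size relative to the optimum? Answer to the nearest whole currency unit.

Extra cost ≈ €11,309 per year

Annual demand D = 187 × 52 = 9,724.
EOQ = √(2DS/H) = √(2 × 9,724 × 380 / 29.8) ≈ 497.99.
Cost at Q* = (D/Q*)S + (Q*/2)H = √(2DSH) ≈ €14,840.12.
Cost at Q = 1,600: (9,724/1,600)×380 + (1,600/2)×29.8 = €2,309.45 + €23,840.00 = €26,149.45.
Excess = €26,149.45 − €14,840.12 = €11,309.33.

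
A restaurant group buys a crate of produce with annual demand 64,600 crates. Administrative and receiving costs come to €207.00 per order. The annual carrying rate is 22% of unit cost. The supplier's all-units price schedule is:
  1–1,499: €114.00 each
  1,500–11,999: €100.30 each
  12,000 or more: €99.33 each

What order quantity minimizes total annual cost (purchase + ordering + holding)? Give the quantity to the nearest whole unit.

Holding cost per unit per year at price C is H = 0.22·C.
For each price level, check whether its EOQ is feasible; otherwise the best quantity at that price is the breakpoint.
EOQ at €114.00 = 1032.6 (feasible in tier 1): TC = 64,600×€114.00 + (64,600/1032.6)×207 + (1032.6/2)×0.22×€114.00 = €7,390,298.83.
EOQ at €100.30 = 1100.9 < 1500, so use break Q=1500: TC = 64,600×€100.30 + (64,600/1500.0)×207 + (1500.0/2)×0.22×€100.30 = €6,504,844.30.
EOQ at €99.33 = 1106.3 < 12000, so use break Q=12000: TC = 64,600×€99.33 + (64,600/12000.0)×207 + (12000.0/2)×0.22×€99.33 = €6,548,947.95.
Lowest total cost is €6,504,844.30 at Q = 1500.0.

Q* ≈ 1,500 crates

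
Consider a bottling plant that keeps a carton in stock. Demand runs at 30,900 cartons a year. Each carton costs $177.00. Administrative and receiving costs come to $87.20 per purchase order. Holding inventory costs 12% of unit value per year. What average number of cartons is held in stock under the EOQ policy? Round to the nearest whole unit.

Holding cost H = 0.12 × $177.00 = $21.2400 per unit per year.
The optimal lot size = √(2DS/H) = √(2 × 30,900 × 87.2 / 21.24) ≈ 503.70.
Average inventory = Q*/2 ≈ 503.70 / 2 = 251.852.

Average inventory ≈ 252 cartons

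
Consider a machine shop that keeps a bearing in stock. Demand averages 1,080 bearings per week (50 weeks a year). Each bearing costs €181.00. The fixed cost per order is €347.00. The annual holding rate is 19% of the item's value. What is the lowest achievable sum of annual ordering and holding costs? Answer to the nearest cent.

TC* ≈ €35,899.86

Annual demand D = 1,080 × 50 = 54,000.
Holding cost H = 0.19 × €181.00 = €34.3900 per unit per year.
EOQ = √(2DS/H) = √(2 × 54,000 × 347 / 34.39) ≈ 1043.90.
At the optimum the two cost components are equal, so total cost = 2·(Q*/2)H = Q*·H.
Minimum total = √(2DSH) = √(2 × 54,000 × 347 × 34.39) ≈ 35899.856.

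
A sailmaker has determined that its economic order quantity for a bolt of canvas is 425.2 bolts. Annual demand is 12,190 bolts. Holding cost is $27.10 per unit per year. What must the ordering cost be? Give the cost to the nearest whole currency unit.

Squaring Q* = √(2DS/H) gives Q*² = 2DS/H.
From Q* = √(2DS/H): S = Q*²H / (2D) = 425.2² × 27.1 / (2 × 12,190) = 200.9658.

S ≈ $201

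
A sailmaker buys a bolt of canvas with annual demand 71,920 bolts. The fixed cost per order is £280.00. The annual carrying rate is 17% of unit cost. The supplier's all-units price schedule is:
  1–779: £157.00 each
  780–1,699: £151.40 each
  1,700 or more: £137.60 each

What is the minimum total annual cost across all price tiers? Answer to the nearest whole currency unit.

TC* ≈ £9,927,921

Holding cost per unit per year at price C is H = 0.17·C.
Evaluate total cost at each tier's feasible EOQ or, if the EOQ is below the tier, at the tier's minimum quantity.
Tier 1 (£157.00): EOQ = 1228.4 exceeds tier's upper bound 779, so this tier is dominated.
EOQ at £151.40 = 1250.9 (feasible in tier 2): TC = 71,920×£151.40 + (71,920/1250.9)×280 + (1250.9/2)×0.17×£151.40 = £10,920,884.32.
EOQ at £137.60 = 1312.2 < 1700, so use break Q=1700: TC = 71,920×£137.60 + (71,920/1700.0)×280 + (1700.0/2)×0.17×£137.60 = £9,927,920.85.
Lowest total cost among the candidates is at Q = 1700.0.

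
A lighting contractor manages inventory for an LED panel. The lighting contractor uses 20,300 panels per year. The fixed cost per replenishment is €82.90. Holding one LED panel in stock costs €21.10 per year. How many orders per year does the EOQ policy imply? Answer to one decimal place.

EOQ = √(2DS/H) = √(2 × 20,300 × 82.9 / 21.1) ≈ 399.39.
Orders per year = D / Q* = 20,300 / 399.39 ≈ 50.827.

N ≈ 50.8 orders per year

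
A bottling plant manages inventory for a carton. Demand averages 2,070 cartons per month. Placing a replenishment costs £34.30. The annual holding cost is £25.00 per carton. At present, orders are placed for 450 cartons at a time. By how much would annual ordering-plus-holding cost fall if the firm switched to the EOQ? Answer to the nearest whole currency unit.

Annual demand D = 2,070 × 12 = 24,840.
EOQ = √(2DS/H) = √(2 × 24,840 × 34.3 / 25) ≈ 261.08.
Cost at Q* = (D/Q*)S + (Q*/2)H = √(2DSH) ≈ £6,526.91.
Cost at Q = 450: (24,840/450)×34.3 + (450/2)×25 = £1,893.36 + £5,625.00 = £7,518.36.
Excess = £7,518.36 − £6,526.91 = £991.45.

Extra cost ≈ £991 per year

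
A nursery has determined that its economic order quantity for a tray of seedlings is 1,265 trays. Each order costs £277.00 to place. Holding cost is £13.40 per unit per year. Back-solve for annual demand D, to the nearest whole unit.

Squaring Q* = √(2DS/H) gives Q*² = 2DS/H.
From Q* = √(2DS/H): D = Q*²H / (2S) = 1,265² × 13.4 / (2 × 277) = 38705.803.

D ≈ 38,706 trays per year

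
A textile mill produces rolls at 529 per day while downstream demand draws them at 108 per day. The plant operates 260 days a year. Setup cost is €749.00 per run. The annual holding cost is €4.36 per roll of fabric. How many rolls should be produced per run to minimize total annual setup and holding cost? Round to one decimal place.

Q* ≈ 3,481.8 rolls

Annual demand D = 108 × 260 = 28,080.
Production build-up factor (1 − d/p) = 1 − 108/529 = 0.7958.
Q* = √(2DS / (H(1 − d/p))) = √(2 × 28,080 × 749 / (4.36 × 0.7958)).
= √(42,063,840 / 3.4699) ≈ 3481.753.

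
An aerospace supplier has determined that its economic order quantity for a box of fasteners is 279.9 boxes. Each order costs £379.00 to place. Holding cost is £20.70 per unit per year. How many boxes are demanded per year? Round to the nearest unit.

The basic EOQ model gives Q* = √(2DS/H); rearrange for the unknown.
From Q* = √(2DS/H): D = Q*²H / (2S) = 279.9² × 20.7 / (2 × 379) = 2139.474.

D ≈ 2,139 boxes per year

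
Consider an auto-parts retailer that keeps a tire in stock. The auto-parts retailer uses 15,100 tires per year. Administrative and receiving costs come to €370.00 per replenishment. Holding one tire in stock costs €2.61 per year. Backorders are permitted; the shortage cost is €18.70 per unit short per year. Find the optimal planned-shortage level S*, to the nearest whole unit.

With planned backorders, Q* = √(2DS/H) · √((H+B)/B).
√(2DS/H) = √(2 × 15,100 × 370 / 2.61) = 2069.112.
√((H+B)/B) = √((2.61+18.7)/18.7) = 1.0675.
Q* ≈ 2208.793.
S* = Q* · H/(H+B) = 2208.793 × 2.61/21.31 ≈ 270.528.

S* ≈ 271 tires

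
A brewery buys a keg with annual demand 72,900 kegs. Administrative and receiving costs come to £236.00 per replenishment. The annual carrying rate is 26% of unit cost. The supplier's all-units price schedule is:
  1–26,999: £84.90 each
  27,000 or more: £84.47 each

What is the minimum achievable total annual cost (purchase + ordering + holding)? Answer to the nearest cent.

Holding cost per unit per year at price C is H = 0.26·C.
For each price level, check whether its EOQ is feasible; otherwise the best quantity at that price is the breakpoint.
EOQ at £84.90 = 1248.5 (feasible in tier 1): TC = 72,900×£84.90 + (72,900/1248.5)×236 + (1248.5/2)×0.26×£84.90 = £6,216,769.75.
EOQ at £84.47 = 1251.7 < 27000, so use break Q=27000: TC = 72,900×£84.47 + (72,900/27000.0)×236 + (27000.0/2)×0.26×£84.47 = £6,454,989.90.
Lowest total cost among the candidates is at Q = 1248.5.

TC* ≈ £6,216,769.75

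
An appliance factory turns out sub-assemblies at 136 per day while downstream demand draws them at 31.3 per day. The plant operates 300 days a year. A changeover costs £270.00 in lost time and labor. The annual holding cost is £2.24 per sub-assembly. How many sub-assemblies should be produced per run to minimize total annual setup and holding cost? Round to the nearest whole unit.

Annual demand D = 31.3 × 300 = 9,390.
Production build-up factor (1 − d/p) = 1 − 31.3/136 = 0.7699.
Q* = √(2DS / (H(1 − d/p))) = √(2 × 9,390 × 270 / (2.24 × 0.7699)).
= √(5,070,600 / 1.7245) ≈ 1714.754.

Q* ≈ 1,715 sub-assemblies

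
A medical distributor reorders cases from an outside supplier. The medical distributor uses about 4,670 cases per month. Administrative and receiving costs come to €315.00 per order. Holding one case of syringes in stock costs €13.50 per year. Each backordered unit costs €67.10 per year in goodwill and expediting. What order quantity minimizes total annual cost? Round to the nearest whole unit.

Q* ≈ 1,772 cases

Annual demand D = 4,670 × 12 = 56,040.
With planned backorders, Q* = √(2DS/H) · √((H+B)/B).
√(2DS/H) = √(2 × 56,040 × 315 / 13.5) = 1617.158.
√((H+B)/B) = √((13.5+67.1)/67.1) = 1.0960.
Q* ≈ 1772.388.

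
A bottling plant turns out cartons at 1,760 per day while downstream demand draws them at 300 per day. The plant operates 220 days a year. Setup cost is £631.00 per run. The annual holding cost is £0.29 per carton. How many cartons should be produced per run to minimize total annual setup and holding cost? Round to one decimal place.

Q* ≈ 18,607.3 cartons

Annual demand D = 300 × 220 = 66,000.
Production build-up factor (1 − d/p) = 1 − 300/1,760 = 0.8295.
Q* = √(2DS / (H(1 − d/p))) = √(2 × 66,000 × 631 / (0.29 × 0.8295)).
= √(83,292,000 / 0.2406) ≈ 18607.265.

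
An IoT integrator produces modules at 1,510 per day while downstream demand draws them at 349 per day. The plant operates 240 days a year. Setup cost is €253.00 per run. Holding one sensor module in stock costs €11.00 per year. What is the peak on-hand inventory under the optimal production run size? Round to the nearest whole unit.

I_max ≈ 1,721 modules

Annual demand D = 349 × 240 = 83,760.
Production build-up factor (1 − d/p) = 1 − 349/1,510 = 0.7689.
Q* = √(2DS / (H(1 − d/p))) = √(2 × 83,760 × 253 / (11 × 0.7689)).
= √(42,382,560 / 8.4576) ≈ 2238.565.
Maximum inventory = Q*(1 − d/p) = 2238.565 × 0.7689 ≈ 1721.174.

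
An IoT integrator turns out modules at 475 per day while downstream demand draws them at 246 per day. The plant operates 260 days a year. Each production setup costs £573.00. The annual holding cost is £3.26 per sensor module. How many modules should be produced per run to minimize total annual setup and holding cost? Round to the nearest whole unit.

Annual demand D = 246 × 260 = 63,960.
Production build-up factor (1 − d/p) = 1 − 246/475 = 0.4821.
Q* = √(2DS / (H(1 − d/p))) = √(2 × 63,960 × 573 / (3.26 × 0.4821)).
= √(73,298,160 / 1.5717) ≈ 6829.152.

Q* ≈ 6,829 modules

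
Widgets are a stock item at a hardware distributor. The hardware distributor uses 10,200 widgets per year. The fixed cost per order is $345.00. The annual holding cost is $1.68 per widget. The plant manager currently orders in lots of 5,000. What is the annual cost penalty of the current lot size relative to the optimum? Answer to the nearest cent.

EOQ = √(2DS/H) = √(2 × 10,200 × 345 / 1.68) ≈ 2046.77.
Cost at Q* = (D/Q*)S + (Q*/2)H = √(2DSH) ≈ $3,438.58.
Cost at Q = 5,000: (10,200/5,000)×345 + (5,000/2)×1.68 = $703.80 + $4,200.00 = $4,903.80.
Excess = $4,903.80 − $3,438.58 = $1,465.22.

Extra cost ≈ $1,465.22 per year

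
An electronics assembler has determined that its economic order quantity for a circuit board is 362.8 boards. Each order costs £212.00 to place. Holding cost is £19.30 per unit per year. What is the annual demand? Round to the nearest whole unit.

D ≈ 5,991 boards per year

Invert the EOQ relation Q*² = 2DS/H.
From Q* = √(2DS/H): D = Q*²H / (2S) = 362.8² × 19.3 / (2 × 212) = 5991.368.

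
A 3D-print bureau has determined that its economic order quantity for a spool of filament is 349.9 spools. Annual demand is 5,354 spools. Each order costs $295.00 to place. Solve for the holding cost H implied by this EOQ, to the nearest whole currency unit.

Squaring Q* = √(2DS/H) gives Q*² = 2DS/H.
From Q* = √(2DS/H): H = 2DS / Q*² = 2 × 5,354 × 295 / 349.9² = 25.8014.

H ≈ $26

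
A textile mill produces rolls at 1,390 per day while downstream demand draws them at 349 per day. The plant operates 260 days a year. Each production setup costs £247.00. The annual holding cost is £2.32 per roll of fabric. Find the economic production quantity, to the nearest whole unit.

Q* ≈ 5,079 rolls

Annual demand D = 349 × 260 = 90,740.
Production build-up factor (1 − d/p) = 1 − 349/1,390 = 0.7489.
Q* = √(2DS / (H(1 − d/p))) = √(2 × 90,740 × 247 / (2.32 × 0.7489)).
= √(44,825,560 / 1.7375) ≈ 5079.265.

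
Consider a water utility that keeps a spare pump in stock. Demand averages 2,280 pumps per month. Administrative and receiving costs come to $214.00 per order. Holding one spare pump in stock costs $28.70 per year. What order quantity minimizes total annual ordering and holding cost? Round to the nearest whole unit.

Annual demand D = 2,280 × 12 = 27,360.
EOQ = √(2DS / H) = √(2 × 27,360 × 214 / 28.7).
= √(11,710,080 / 28.7) = √408,016.7247 ≈ 638.762.

Q* ≈ 639 pumps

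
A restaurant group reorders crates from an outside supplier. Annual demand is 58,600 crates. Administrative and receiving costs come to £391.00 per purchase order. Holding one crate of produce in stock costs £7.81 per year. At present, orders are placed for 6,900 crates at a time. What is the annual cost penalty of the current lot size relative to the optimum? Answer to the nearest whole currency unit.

Extra cost ≈ £11,347 per year

EOQ = √(2DS/H) = √(2 × 58,600 × 391 / 7.81) ≈ 2422.29.
Cost at Q* = (D/Q*)S + (Q*/2)H = √(2DSH) ≈ £18,918.11.
Cost at Q = 6,900: (58,600/6,900)×391 + (6,900/2)×7.81 = £3,320.67 + £26,944.50 = £30,265.17.
Excess = £30,265.17 − £18,918.11 = £11,347.06.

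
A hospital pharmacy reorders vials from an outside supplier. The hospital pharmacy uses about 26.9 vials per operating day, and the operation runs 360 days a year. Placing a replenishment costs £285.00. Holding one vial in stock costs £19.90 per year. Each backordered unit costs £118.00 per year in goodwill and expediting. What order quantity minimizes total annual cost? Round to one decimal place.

Annual demand D = 26.9 × 360 = 9,684.
With planned backorders, Q* = √(2DS/H) · √((H+B)/B).
√(2DS/H) = √(2 × 9,684 × 285 / 19.9) = 526.670.
√((H+B)/B) = √((19.9+118)/118) = 1.0810.
Q* ≈ 569.350.

Q* ≈ 569.4 vials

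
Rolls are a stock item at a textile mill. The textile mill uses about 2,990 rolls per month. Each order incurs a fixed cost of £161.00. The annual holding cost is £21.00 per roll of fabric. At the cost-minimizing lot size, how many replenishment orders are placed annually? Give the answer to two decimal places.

Annual demand D = 2,990 × 12 = 35,880.
Q* = √(2DS/H) = √(2 × 35,880 × 161 / 21) ≈ 741.73.
Orders per year = D / Q* = 35,880 / 741.73 ≈ 48.374.

N ≈ 48.37 orders per year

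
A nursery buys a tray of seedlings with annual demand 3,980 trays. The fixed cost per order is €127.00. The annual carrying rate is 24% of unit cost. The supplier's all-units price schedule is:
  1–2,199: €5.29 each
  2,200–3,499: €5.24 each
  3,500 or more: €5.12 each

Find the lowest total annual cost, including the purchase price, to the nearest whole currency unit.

TC* ≈ €22,187

Holding cost per unit per year at price C is H = 0.24·C.
For each price level, check whether its EOQ is feasible; otherwise the best quantity at that price is the breakpoint.
EOQ at €5.29 = 892.3 (feasible in tier 1): TC = 3,980×€5.29 + (3,980/892.3)×127 + (892.3/2)×0.24×€5.29 = €22,187.10.
EOQ at €5.24 = 896.6 < 2200, so use break Q=2200: TC = 3,980×€5.24 + (3,980/2200.0)×127 + (2200.0/2)×0.24×€5.24 = €22,468.31.
EOQ at €5.12 = 907.0 < 3500, so use break Q=3500: TC = 3,980×€5.12 + (3,980/3500.0)×127 + (3500.0/2)×0.24×€5.12 = €22,672.42.
Lowest total cost among the candidates is at Q = 892.3.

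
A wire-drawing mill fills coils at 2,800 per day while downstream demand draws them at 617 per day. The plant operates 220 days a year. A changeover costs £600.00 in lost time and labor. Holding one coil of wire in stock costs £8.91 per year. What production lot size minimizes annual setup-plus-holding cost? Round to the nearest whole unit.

Q* ≈ 4,842 coils

Annual demand D = 617 × 220 = 135,740.
Production build-up factor (1 − d/p) = 1 − 617/2,800 = 0.7796.
Q* = √(2DS / (H(1 − d/p))) = √(2 × 135,740 × 600 / (8.91 × 0.7796)).
= √(162,888,000 / 6.9466) ≈ 4842.369.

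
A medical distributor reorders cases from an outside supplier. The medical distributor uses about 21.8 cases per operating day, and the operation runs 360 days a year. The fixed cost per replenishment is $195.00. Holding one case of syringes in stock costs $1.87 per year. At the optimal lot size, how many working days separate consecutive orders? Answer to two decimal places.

Annual demand D = 21.8 × 360 = 7,848.
The optimal lot size = √(2DS/H) = √(2 × 7,848 × 195 / 1.87) ≈ 1279.35.
Cycle time = Q*/D × 360 = 1279.35 / 7,848 × 360 ≈ 58.686 days.

T ≈ 58.69 days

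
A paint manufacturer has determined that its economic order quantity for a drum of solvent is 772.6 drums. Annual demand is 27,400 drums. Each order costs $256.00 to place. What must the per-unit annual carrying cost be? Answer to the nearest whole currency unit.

Invert the EOQ relation Q*² = 2DS/H.
From Q* = √(2DS/H): H = 2DS / Q*² = 2 × 27,400 × 256 / 772.6² = 23.5023.

H ≈ $24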